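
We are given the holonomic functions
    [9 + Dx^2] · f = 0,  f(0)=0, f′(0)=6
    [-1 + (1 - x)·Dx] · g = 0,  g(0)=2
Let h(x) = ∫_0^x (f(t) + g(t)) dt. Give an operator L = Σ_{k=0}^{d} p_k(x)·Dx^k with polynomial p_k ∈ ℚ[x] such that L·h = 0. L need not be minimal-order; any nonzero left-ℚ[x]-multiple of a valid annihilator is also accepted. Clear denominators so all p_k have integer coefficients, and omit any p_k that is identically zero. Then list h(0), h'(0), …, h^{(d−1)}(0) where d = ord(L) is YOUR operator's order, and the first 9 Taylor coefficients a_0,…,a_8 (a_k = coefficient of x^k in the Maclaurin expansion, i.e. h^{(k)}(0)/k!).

L = (-135 + 162·x - 81·x^2)·Dx + (99 - 261·x + 243·x^2 - 81·x^3)·Dx^2 + (-15 + 18·x - 9·x^2)·Dx^3 + (11 - 29·x + 27·x^2 - 9·x^3)·Dx^4  (order 4).
h: a_k = 0, 2, 4, 2/3, -7/4, 2/5, 121/120, 2/7, 317/2240, …
ICs: h(0) = 0, h′(0) = 2, h′′(0) = 8, h′′′(0) = 4.

f: a_k = 0, 6, 0, -9, 0, 81/20, 0, -243/280, 0, …
g: a_k = 2, 2, 2, 2, 2, 2, 2, 2, 2, …
h₀=f+g: left-lcm gives L₀, ord ≤ 3.
h=∫h₀ ⇒ L = L₀·Dx.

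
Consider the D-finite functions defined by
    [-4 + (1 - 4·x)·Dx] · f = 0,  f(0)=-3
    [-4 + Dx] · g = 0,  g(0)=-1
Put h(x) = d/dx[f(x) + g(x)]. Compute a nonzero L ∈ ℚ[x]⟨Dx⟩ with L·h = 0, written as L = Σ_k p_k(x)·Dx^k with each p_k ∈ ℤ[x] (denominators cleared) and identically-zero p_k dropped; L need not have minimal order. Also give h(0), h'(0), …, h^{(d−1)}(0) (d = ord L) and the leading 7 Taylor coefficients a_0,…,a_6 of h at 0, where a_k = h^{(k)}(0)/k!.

L = (64 + 128·x) + (-20 - 32·x + 64·x^2)·Dx + (1 - 16·x^2)·Dx^2  (order 2).
h: a_k = -16, -112, -608, -9344/3, -46208/3, -1106432/15, -15483904/45, …
ICs: h(0) = -16, h′(0) = -112.

f: a_k = -3, -12, -48, -192, -768, -3072, -12288, …
g: a_k = -1, -4, -8, -32/3, -32/3, -128/15, -256/45, …
h₀=f+g: left-lcm gives L₀, ord ≤ 2.
h₀' ⇒ L via d/dx closure of L₀.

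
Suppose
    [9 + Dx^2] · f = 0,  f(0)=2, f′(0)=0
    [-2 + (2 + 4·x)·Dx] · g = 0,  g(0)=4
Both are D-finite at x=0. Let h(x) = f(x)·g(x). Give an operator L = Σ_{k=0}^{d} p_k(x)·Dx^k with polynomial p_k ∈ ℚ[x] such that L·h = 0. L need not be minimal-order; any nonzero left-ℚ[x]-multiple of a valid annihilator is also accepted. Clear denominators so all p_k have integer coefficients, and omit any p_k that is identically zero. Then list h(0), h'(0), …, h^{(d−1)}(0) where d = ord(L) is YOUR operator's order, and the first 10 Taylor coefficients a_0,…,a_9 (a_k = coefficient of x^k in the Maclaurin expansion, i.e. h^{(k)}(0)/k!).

L = (12 + 36·x + 36·x^2) + (-2 - 4·x)·Dx + (1 + 4·x + 4·x^2)·Dx^2  (order 2).
h: a_k = 8, 8, -40, -32, 40, 16, -48/5, -48/5, 312/35, -304/35, …
ICs: h(0) = 8, h′(0) = 8.

f: a_k = 2, 0, -9, 0, 27/4, 0, -81/40, 0, 729/2240, 0, …
g: a_k = 4, 4, -2, 2, -5/2, 7/2, -21/4, 33/4, -429/32, 715/32, …
f·g: L₀ = L_f ⊗_s L_g, ord ≤ 2·1.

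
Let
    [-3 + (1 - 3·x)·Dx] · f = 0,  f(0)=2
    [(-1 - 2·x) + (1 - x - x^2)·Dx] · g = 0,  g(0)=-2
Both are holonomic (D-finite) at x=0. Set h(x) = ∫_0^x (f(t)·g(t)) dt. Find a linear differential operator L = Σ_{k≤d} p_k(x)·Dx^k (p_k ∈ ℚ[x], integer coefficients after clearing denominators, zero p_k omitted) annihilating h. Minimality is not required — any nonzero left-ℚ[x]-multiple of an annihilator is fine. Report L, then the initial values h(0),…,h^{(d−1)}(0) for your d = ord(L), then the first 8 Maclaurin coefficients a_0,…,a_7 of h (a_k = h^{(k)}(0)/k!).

L = (-4 + 4·x + 9·x^2)·Dx + (1 - 4·x + 2·x^2 + 3·x^3)·Dx^2  (order 2).
h: a_k = 0, -4, -8, -56/3, -45, -112, -856/3, -5188/7, …
ICs: h(0) = 0, h′(0) = -4.

f: a_k = 2, 6, 18, 54, 162, 486, 1458, 4374, …
g: a_k = -2, -2, -4, -6, -10, -16, -26, -42, …
f·g: L₀ = L_f ⊗_s L_g, ord ≤ 1·1.
Integrate: L := L₀·Dx.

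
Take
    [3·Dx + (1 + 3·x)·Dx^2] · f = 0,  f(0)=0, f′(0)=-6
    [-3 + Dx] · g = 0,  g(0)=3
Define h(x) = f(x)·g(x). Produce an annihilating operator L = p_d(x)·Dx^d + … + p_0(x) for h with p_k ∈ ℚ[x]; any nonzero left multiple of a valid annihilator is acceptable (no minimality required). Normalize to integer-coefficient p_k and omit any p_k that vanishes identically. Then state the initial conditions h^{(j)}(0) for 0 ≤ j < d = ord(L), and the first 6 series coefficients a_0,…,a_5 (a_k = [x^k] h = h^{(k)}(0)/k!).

f: a_k = 0, -6, 9, -18, 81/2, -486/5, …
g: a_k = 3, 9, 27/2, 27/2, 81/8, 243/40, …
f·g: L₀ = L_f ⊗_s L_g, ord ≤ 2·1.
L = 27·x + (-3 - 18·x)·Dx + (1 + 3·x)·Dx^2  (order 2).
h: a_k = 0, -18, -27, -54, 0, -2187/20, …
ICs: h(0) = 0, h′(0) = -18.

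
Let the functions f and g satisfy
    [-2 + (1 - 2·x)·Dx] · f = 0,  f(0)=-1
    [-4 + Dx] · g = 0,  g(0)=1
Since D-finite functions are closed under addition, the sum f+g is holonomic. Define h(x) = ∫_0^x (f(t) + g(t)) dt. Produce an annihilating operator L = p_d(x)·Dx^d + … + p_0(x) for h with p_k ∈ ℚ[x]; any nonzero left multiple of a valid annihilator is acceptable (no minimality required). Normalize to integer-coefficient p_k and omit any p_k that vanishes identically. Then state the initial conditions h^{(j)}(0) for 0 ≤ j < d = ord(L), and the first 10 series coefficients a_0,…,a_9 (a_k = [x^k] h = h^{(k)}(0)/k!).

L = -32·x·Dx + (-4 + 32·x - 32·x^2)·Dx^2 + (1 - 6·x + 8·x^2)·Dx^3  (order 3).
h: a_k = 0, 0, 1, 4/3, 2/3, -16/15, -176/45, -2624/315, -4912/315, -80128/2835, …
ICs: h(0) = 0, h′(0) = 0, h′′(0) = 2.

f: a_k = -1, -2, -4, -8, -16, -32, -64, -128, -256, -512, …
g: a_k = 1, 4, 8, 32/3, 32/3, 128/15, 256/45, 1024/315, 512/315, 2048/2835, …
L₀ := lclm(L_f,L_g); ord L₀ ≤ 1+1.
Integrate: L := L₀·Dx.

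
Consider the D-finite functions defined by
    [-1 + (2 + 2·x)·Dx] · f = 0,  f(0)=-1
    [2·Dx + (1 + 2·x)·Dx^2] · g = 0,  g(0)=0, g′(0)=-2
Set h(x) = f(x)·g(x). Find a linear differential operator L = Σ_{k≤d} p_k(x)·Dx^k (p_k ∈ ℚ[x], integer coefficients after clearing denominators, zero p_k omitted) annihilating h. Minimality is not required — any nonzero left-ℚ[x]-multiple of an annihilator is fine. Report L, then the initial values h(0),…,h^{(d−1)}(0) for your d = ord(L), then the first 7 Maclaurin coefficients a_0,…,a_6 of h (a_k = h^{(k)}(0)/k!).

f: a_k = -1, -1/2, 1/8, -1/16, 5/128, -7/256, 21/1024, …
g: a_k = 0, -2, 2, -8/3, 4, -32/5, 32/3, …
h₀=f·g: eliminate ⇒ L₀, order ≤ 1·2.
L = (-1 + 2·x) + (4 + 4·x)·Dx + (4 + 16·x + 20·x^2 + 8·x^3)·Dx^2  (order 2).
h: a_k = 0, 2, -1, 17/12, -55/24, 3709/960, -4267/640, …
ICs: h(0) = 0, h′(0) = 2.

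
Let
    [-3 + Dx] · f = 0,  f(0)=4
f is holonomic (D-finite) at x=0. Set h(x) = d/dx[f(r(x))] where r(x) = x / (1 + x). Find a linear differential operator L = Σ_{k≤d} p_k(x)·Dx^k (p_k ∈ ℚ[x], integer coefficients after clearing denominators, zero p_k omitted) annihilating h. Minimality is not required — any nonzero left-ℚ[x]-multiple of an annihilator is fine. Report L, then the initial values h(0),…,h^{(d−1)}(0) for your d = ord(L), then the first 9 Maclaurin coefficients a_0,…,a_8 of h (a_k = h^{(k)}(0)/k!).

L = (1 - 2·x) + (-1 - 2·x - x^2)·Dx  (order 1).
h: a_k = 12, 12, -18, 6, 21/2, -207/10, 411/20, -1623/140, -1917/1120, …
ICs: h(0) = 12.

f: a_k = 4, 12, 18, 18, 27/2, 81/10, 81/20, 243/140, 729/1120, …
Change of var in L_f (x↦r) gives L₀.
h₀' ⇒ L via d/dx closure of L₀.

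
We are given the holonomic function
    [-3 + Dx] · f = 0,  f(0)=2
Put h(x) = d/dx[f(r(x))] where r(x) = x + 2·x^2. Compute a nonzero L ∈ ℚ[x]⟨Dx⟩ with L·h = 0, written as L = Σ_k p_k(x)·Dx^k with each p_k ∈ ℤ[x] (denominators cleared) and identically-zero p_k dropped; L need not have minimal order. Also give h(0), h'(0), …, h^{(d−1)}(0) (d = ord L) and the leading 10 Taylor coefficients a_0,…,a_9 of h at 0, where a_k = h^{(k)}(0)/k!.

f: a_k = 2, 6, 9, 9, 27/4, 81/20, 81/40, 243/280, 729/2240, 243/2240, …
f∘r: x↦r, Dx↦Dx/r' in L_f ⇒ L₀.
Differentiate: ansatz ord ≤ ord L₀ ⇒ L.
L = (7 + 24·x + 48·x^2) + (-1 - 4·x)·Dx  (order 1).
h: a_k = 6, 42, 135, 387, 3321/4, 33183/20, 112887/40, 253557/56, 2091501/320, 20093589/2240, …
ICs: h(0) = 6.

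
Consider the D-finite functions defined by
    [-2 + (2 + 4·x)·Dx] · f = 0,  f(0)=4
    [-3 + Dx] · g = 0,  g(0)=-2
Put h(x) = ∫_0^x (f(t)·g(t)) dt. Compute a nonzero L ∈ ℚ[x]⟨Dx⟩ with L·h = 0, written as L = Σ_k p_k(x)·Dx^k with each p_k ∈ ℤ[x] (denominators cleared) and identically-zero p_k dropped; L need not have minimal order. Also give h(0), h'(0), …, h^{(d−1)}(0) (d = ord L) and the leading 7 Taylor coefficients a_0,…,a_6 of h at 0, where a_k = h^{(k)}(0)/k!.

L = (-4 - 6·x)·Dx + (1 + 2·x)·Dx^2  (order 2).
h: a_k = 0, -8, -16, -56/3, -16, -52/5, -88/15, …
ICs: h(0) = 0, h′(0) = -8.

f: a_k = 4, 4, -2, 2, -5/2, 7/2, -21/4, …
g: a_k = -2, -6, -9, -9, -27/4, -81/20, -81/40, …
Product ⇒ symmetric product L₀, ord ≤ 1.
Integrate: L := L₀·Dx.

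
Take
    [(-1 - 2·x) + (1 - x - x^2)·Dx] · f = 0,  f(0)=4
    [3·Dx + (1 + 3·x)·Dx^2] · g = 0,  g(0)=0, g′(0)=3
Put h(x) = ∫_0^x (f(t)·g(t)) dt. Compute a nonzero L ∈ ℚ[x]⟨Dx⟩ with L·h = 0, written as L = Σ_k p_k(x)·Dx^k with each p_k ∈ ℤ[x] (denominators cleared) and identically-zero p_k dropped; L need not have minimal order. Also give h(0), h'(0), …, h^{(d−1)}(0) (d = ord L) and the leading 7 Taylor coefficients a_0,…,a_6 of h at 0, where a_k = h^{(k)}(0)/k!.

f: a_k = 4, 4, 8, 12, 20, 32, 52, …
g: a_k = 0, 3, -9/2, 9, -81/4, 243/5, -243/2, …
f·g: L₀ = L_f ⊗_s L_g, ord ≤ 1·2.
h=∫₀ˣh₀: take L = L₀·Dx.
L = (5 + 12·x)·Dx + (-1 + 13·x + 15·x^2)·Dx^2 + (-1 - 2·x + 4·x^2 + 3·x^3)·Dx^3  (order 3).
h: a_k = 0, 0, 6, -2, 21/2, -9, 319/10, …
ICs: h(0) = 0, h′(0) = 0, h′′(0) = 12.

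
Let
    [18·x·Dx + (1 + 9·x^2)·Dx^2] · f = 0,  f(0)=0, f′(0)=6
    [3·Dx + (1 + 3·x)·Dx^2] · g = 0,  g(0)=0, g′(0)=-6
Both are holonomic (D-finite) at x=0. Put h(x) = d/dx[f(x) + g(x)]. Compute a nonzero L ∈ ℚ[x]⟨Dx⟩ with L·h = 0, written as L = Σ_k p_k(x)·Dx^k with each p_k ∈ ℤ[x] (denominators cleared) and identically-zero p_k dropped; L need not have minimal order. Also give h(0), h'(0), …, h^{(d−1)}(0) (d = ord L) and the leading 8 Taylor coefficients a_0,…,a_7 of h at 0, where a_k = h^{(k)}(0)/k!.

L = (-18 - 162·x + 486·x^2 + 486·x^3) + (-12 - 36·x + 972·x^3 + 972·x^4)·Dx + (-1 + 3·x + 18·x^2 + 54·x^3 + 243·x^4 + 243·x^5)·Dx^2  (order 2).
h: a_k = 0, 18, -108, 162, 0, 1458, -8748, 13122, …
ICs: h(0) = 0, h′(0) = 18.

f: a_k = 0, 6, 0, -18, 0, 486/5, 0, -4374/7, …
g: a_k = 0, -6, 9, -18, 81/2, -486/5, 243, -4374/7, …
h₀=f+g: left-lcm gives L₀, ord ≤ 4.
h=h₀': d/dx-closure on L₀ ⇒ L.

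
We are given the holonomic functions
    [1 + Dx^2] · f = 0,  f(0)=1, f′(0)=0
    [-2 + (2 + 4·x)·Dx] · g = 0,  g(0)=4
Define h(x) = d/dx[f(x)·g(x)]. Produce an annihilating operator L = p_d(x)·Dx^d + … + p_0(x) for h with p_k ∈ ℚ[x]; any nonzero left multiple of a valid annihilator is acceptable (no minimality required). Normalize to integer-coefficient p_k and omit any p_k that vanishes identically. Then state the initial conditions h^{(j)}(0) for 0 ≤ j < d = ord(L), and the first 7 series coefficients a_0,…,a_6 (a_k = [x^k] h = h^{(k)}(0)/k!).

f: a_k = 1, 0, -1/2, 0, 1/24, 0, -1/720, …
g: a_k = 4, 4, -2, 2, -5/2, 7/2, -21/4, …
Product ⇒ symmetric product L₀, ord ≤ 2.
Differentiate: ansatz ord ≤ ord L₀ ⇒ L.
L = (2 + 12·x + 16·x^2 + 8·x^3 + 4·x^4) + (1 - 6·x^2 - 4·x^3)·Dx + (1 + 5·x + 9·x^2 + 8·x^3 + 4·x^4)·Dx^2  (order 2).
h: a_k = 4, -8, 0, -16/3, 40/3, -368/15, 2072/45, …
ICs: h(0) = 4, h′(0) = -8.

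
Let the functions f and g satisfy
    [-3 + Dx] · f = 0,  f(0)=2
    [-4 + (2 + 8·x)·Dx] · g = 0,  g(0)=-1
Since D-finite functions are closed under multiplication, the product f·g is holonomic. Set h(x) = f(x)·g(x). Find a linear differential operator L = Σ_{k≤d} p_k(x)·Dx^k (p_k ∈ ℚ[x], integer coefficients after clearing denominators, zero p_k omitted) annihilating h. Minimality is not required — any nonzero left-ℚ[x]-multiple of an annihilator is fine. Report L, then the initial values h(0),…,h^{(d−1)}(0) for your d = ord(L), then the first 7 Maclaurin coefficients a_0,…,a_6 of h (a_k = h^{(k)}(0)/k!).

L = (-5 - 12·x) + (1 + 4·x)·Dx  (order 1).
h: a_k = -2, -10, -17, -23, -43/4, -631/20, 459/8, …
ICs: h(0) = -2.

f: a_k = 2, 6, 9, 9, 27/4, 81/20, 81/40, …
g: a_k = -1, -2, 2, -4, 10, -28, 84, …
Sym-product of L_f,L_g gives L₀ (≤ ord 1).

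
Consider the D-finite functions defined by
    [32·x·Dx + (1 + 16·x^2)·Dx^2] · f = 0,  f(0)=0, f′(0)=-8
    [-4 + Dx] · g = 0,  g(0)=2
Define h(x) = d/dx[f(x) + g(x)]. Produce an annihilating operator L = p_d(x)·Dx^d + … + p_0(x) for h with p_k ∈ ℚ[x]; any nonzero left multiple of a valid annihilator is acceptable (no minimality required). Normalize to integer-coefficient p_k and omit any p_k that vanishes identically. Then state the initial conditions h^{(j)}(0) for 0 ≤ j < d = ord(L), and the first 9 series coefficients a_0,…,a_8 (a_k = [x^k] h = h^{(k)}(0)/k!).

L = (32 - 256·x - 512·x^2) + (-12 + 48·x + 64·x^2 - 256·x^3)·Dx + (1 + 4·x + 16·x^2 + 64·x^3)·Dx^2  (order 2).
h: a_k = 0, 32, 192, 256/3, -5888/3, 1024/15, 1476608/45, 8192/315, -165146624/315, …
ICs: h(0) = 0, h′(0) = 32.

f: a_k = 0, -8, 0, 128/3, 0, -2048/5, 0, 32768/7, 0, …
g: a_k = 2, 8, 16, 64/3, 64/3, 256/15, 512/45, 2048/315, 1024/315, …
f+g: L₀ = lclm(L_f,L_g), ord ≤ 2+1.
Derive L from L₀ (diff closure).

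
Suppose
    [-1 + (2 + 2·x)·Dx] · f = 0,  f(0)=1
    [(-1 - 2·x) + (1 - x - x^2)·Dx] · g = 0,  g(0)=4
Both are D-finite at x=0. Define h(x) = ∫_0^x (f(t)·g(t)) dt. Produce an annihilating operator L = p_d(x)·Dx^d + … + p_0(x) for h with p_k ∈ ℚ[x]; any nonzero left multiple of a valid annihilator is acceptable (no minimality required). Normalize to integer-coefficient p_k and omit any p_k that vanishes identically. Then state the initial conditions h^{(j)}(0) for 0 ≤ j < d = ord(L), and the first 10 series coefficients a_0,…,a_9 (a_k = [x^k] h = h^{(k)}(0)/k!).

L = (3 + 5·x + 3·x^2)·Dx + (-2 + 4·x^2 + 2·x^3)·Dx^2  (order 2).
h: a_k = 0, 4, 3, 19/6, 63/16, 803/160, 2621/384, 16887/1792, 54775/4096, 1416355/73728, …
ICs: h(0) = 0, h′(0) = 4.

f: a_k = 1, 1/2, -1/8, 1/16, -5/128, 7/256, -21/1024, 33/2048, -429/32768, 715/65536, …
g: a_k = 4, 4, 8, 12, 20, 32, 52, 84, 136, 220, …
Product ⇒ symmetric product L₀, ord ≤ 1.
∫: right-multiply L₀ by Dx.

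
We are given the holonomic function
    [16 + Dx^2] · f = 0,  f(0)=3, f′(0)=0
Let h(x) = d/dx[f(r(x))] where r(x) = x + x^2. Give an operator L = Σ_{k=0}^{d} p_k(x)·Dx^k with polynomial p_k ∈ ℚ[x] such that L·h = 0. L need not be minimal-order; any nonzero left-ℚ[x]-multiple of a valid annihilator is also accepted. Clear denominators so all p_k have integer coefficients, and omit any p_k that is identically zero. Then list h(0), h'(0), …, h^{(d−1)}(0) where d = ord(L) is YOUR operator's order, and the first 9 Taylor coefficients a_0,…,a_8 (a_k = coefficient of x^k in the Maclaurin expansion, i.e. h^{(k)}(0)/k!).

f: a_k = 3, 0, -24, 0, 32, 0, -256/15, 0, 512/105, …
Substitute x→r, Dx→(1/r')Dx; clear ⇒ L₀.
h₀' ⇒ L via d/dx closure of L₀.
L = (28 + 128·x + 384·x^2 + 512·x^3 + 256·x^4) + (-6 - 12·x)·Dx + (1 + 4·x + 4·x^2)·Dx^2  (order 2).
h: a_k = 0, -48, -144, 32, 640, 5248/5, 896/5, -184064/105, -95232/35, …
ICs: h(0) = 0, h′(0) = -48.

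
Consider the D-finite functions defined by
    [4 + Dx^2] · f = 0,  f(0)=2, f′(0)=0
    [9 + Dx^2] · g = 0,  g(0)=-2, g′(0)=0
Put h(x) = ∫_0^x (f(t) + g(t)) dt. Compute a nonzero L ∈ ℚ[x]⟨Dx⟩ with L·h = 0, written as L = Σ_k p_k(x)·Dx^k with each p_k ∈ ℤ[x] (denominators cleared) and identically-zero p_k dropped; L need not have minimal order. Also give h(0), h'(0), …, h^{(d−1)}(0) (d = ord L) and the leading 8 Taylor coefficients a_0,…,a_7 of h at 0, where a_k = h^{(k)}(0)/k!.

f: a_k = 2, 0, -4, 0, 4/3, 0, -8/45, 0, …
g: a_k = -2, 0, 9, 0, -27/4, 0, 81/40, 0, …
Weyl lclm of L_f,L_g ⇒ L₀ (ord ≤ 4).
h=∫h₀ ⇒ L = L₀·Dx.
L = 36·Dx + 13·Dx^3 + Dx^5  (order 5).
h: a_k = 0, 0, 0, 5/3, 0, -13/12, 0, 19/72, …
ICs: h(0) = 0, h′(0) = 0, h′′(0) = 0, h′′′(0) = 10, h′′′′(0) = 0.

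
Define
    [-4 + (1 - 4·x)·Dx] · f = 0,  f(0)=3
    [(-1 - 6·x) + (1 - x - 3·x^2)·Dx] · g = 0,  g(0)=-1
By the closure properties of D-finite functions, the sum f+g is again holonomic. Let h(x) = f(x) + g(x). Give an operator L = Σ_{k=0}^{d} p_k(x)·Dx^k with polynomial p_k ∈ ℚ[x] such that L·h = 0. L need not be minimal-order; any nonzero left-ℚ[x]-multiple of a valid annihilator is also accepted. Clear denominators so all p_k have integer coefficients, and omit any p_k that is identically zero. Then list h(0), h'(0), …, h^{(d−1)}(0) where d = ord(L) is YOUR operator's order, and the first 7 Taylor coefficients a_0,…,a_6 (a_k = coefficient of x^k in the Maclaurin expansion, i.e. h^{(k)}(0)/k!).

L = (-72·x + 72·x^2 - 96·x^3) + (8 - 6·x - 66·x^2 + 112·x^3 - 192·x^4)·Dx + (-1 + 7·x - 15·x^2 + 10·x^3 + 20·x^4 - 48·x^5)·Dx^2  (order 2).
h: a_k = 2, 11, 44, 185, 749, 3032, 12191, …
ICs: h(0) = 2, h′(0) = 11.

f: a_k = 3, 12, 48, 192, 768, 3072, 12288, …
g: a_k = -1, -1, -4, -7, -19, -40, -97, …
L₀ := lclm(L_f,L_g); ord L₀ ≤ 1+1.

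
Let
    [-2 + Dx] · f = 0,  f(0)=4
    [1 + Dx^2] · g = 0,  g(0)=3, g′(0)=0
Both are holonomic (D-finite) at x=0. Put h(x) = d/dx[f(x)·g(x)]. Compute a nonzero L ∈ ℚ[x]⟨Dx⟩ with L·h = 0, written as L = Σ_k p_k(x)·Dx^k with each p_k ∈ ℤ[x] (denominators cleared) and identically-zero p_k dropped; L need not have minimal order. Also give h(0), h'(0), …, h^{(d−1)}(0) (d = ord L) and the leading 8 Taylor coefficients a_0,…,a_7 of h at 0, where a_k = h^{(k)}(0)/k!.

f: a_k = 4, 8, 8, 16/3, 8/3, 16/15, 16/45, 32/315, …
g: a_k = 3, 0, -3/2, 0, 1/8, 0, -1/240, 0, …
L₀ := L_f ⊗_s L_g (sym. prod.), ord ≤ 2.
Differentiate: ansatz ord ≤ ord L₀ ⇒ L.
L = 5 - 4·Dx + Dx^2  (order 2).
h: a_k = 24, 36, 12, -14, -19, -117/10, -139/30, -527/420, …
ICs: h(0) = 24, h′(0) = 36.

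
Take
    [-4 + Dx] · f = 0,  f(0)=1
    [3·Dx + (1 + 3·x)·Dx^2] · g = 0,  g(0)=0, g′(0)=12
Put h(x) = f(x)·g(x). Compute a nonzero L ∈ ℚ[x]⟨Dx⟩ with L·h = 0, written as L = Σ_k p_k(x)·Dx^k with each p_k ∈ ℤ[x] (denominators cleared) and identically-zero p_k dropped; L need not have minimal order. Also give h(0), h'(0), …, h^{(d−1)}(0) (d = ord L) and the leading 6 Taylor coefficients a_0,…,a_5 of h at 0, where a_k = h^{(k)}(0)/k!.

L = (4 + 48·x) + (-5 - 24·x)·Dx + (1 + 3·x)·Dx^2  (order 2).
h: a_k = 0, 12, 30, 60, 47, 472/5, …
ICs: h(0) = 0, h′(0) = 12.

f: a_k = 1, 4, 8, 32/3, 32/3, 128/15, …
g: a_k = 0, 12, -18, 36, -81, 972/5, …
h₀=f·g: eliminate ⇒ L₀, order ≤ 1·2.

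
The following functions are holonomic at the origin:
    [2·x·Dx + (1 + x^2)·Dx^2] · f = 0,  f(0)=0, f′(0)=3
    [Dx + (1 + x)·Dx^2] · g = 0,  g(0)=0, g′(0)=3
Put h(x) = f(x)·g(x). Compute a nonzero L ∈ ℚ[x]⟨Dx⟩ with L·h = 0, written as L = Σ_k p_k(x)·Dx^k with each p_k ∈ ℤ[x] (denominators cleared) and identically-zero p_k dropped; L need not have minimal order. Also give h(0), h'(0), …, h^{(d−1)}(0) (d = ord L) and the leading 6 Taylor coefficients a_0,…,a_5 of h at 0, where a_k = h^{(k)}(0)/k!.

f: a_k = 0, 3, 0, -1, 0, 3/5, …
g: a_k = 0, 3, -3/2, 1, -3/4, 3/5, …
f·g: L₀ = L_f ⊗_s L_g, ord ≤ 2·2.
L = (24 + 44·x + 80·x^2 + 156·x^3 + 120·x^4 + 52·x^5 + 4·x^7)·Dx + (18 + 124·x + 308·x^2 + 484·x^3 + 544·x^4 + 372·x^5 + 140·x^6 + 12·x^7 + 14·x^8)·Dx^2 + (12 + 64·x + 192·x^2 + 312·x^3 + 360·x^4 + 312·x^5 + 192·x^6 + 72·x^7 + 12·x^8 + 8·x^9)·Dx^3 + (5 + 18·x + 37·x^2 + 56·x^3 + 66·x^4 + 60·x^5 + 42·x^6 + 24·x^7 + 9·x^8 + 2·x^9 + x^10)·Dx^4  (order 4).
h: a_k = 0, 0, 9, -9/2, 0, -3/4, …
ICs: h(0) = 0, h′(0) = 0, h′′(0) = 18, h′′′(0) = -27.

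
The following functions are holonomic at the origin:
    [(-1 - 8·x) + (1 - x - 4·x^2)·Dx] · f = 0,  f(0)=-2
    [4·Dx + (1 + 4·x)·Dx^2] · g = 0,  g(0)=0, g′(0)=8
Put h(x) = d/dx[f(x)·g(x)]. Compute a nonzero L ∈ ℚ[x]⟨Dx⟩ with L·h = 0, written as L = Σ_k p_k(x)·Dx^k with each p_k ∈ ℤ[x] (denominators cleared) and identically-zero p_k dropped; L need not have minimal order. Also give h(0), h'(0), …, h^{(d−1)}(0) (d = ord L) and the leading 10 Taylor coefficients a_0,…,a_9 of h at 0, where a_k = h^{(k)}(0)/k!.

f: a_k = -2, -2, -10, -18, -58, -130, -362, -882, -2330, -5858, …
g: a_k = 0, 8, -16, 128/3, -128, 2048/5, -4096/3, 32768/7, -16384, 524288/9, …
f·g: L₀ = L_f ⊗_s L_g, ord ≤ 1·2.
h₀' ⇒ L via d/dx closure of L₀.
L = (152 + 864·x + 2304·x^2) + (1 + 100·x + 960·x^2 + 1792·x^3)·Dx + (-3 - 25·x - 24·x^2 + 176·x^3 + 256·x^4)·Dx^2  (order 2).
h: a_k = -16, 32, -400, 2240/3, -17488/3, 69344/5, -82000, 25451648/105, -41915792/35, 256764512/63, …
ICs: h(0) = -16, h′(0) = 32.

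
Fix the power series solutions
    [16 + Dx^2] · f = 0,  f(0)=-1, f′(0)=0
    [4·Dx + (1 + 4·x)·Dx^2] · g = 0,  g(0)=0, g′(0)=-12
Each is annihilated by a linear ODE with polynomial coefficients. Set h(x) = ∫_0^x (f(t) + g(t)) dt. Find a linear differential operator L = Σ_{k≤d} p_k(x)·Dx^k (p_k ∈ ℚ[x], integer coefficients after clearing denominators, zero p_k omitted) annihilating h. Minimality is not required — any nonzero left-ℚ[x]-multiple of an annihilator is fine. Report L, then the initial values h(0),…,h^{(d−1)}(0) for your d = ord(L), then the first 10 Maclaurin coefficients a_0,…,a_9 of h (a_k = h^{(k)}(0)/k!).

L = (448 + 512·x + 1024·x^2)·Dx^2 + (48 + 320·x + 768·x^2 + 1024·x^3)·Dx^3 + (28 + 32·x + 64·x^2)·Dx^4 + (3 + 20·x + 48·x^2 + 64·x^3)·Dx^5  (order 5).
h: a_k = 0, -1, -6, 32/3, -16, 544/15, -512/5, 92416/315, -6144/7, 7740928/2835, …
ICs: h(0) = 0, h′(0) = -1, h′′(0) = -12, h′′′(0) = 64, h′′′′(0) = -384.

f: a_k = -1, 0, 8, 0, -32/3, 0, 256/45, 0, -512/315, 0, …
g: a_k = 0, -12, 24, -64, 192, -3072/5, 2048, -49152/7, 24576, -262144/3, …
L₀ := lclm(L_f,L_g); ord L₀ ≤ 2+2.
h=∫h₀ ⇒ L = L₀·Dx.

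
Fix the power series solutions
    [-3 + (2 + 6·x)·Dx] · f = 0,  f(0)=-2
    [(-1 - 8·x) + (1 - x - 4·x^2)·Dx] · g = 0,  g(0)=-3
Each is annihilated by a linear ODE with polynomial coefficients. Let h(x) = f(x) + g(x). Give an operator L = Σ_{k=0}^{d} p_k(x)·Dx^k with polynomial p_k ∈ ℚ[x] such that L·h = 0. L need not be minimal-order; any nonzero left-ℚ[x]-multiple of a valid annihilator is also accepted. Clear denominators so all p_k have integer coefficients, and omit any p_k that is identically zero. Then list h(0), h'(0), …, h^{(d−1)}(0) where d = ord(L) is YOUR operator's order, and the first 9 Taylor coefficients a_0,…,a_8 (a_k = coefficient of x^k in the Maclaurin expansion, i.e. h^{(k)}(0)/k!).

L = (69 + 387·x + 900·x^2 + 1440·x^3) + (-49 - 318·x - 1257·x^2 - 3240·x^3 - 3600·x^4)·Dx + (-2 + 46·x + 234·x^2 - 86·x^3 - 1440·x^4 - 1440·x^5)·Dx^2  (order 2).
h: a_k = -5, -6, -51/4, -243/8, -5163/64, -26661/128, -262707/512, -1426923/1024, -54447411/16384, …
ICs: h(0) = -5, h′(0) = -6.

f: a_k = -2, -3, 9/4, -27/8, 405/64, -1701/128, 15309/512, -72171/1024, 2814669/16384, …
g: a_k = -3, -3, -15, -27, -87, -195, -543, -1323, -3495, …
Weyl lclm of L_f,L_g ⇒ L₀ (ord ≤ 2).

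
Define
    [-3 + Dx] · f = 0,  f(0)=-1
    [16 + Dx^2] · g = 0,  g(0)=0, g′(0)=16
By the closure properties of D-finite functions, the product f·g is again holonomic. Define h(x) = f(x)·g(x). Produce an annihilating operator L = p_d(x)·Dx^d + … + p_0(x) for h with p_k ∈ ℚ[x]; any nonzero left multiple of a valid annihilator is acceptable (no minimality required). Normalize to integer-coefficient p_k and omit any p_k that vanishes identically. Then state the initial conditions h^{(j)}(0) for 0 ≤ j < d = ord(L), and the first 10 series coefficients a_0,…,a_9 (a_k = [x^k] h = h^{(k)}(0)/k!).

L = 25 - 6·Dx + Dx^2  (order 2).
h: a_k = 0, -16, -48, -88/3, 56, 1558/15, 286/5, -4031/315, -527/15, -430441/22680, …
ICs: h(0) = 0, h′(0) = -16.

f: a_k = -1, -3, -9/2, -9/2, -27/8, -81/40, -81/80, -243/560, -729/4480, -243/4480, …
g: a_k = 0, 16, 0, -128/3, 0, 512/15, 0, -4096/315, 0, 8192/2835, …
L₀ := L_f ⊗_s L_g (sym. prod.), ord ≤ 2.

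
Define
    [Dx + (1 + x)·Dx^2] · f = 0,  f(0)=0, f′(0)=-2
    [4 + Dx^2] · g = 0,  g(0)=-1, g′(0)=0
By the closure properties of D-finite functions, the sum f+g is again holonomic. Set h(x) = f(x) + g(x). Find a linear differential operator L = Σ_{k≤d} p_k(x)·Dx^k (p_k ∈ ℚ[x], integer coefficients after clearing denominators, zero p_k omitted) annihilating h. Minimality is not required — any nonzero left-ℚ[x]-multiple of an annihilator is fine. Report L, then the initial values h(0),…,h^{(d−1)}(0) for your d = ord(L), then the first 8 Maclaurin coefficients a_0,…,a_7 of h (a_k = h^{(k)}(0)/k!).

f: a_k = 0, -2, 1, -2/3, 1/2, -2/5, 1/3, -2/7, …
g: a_k = -1, 0, 2, 0, -2/3, 0, 4/45, 0, …
L₀ := lclm(L_f,L_g); ord L₀ ≤ 2+2.
L = (20 + 16·x + 8·x^2)·Dx + (12 + 28·x + 24·x^2 + 8·x^3)·Dx^2 + (5 + 4·x + 2·x^2)·Dx^3 + (3 + 7·x + 6·x^2 + 2·x^3)·Dx^4  (order 4).
h: a_k = -1, -2, 3, -2/3, -1/6, -2/5, 19/45, -2/7, …
ICs: h(0) = -1, h′(0) = -2, h′′(0) = 6, h′′′(0) = -4.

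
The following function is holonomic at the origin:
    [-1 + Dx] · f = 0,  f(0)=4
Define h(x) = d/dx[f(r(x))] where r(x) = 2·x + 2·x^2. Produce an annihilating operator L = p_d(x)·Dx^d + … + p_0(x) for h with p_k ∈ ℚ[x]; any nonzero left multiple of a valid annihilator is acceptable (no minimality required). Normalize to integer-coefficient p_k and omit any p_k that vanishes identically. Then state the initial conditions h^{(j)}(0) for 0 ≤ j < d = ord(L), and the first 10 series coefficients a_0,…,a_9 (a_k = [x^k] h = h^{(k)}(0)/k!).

L = (4 + 8·x + 8·x^2) + (-1 - 2·x)·Dx  (order 1).
h: a_k = 8, 32, 64, 320/3, 416/3, 2432/15, 7424/45, 48896/315, 8384/63, 303872/2835, …
ICs: h(0) = 8.

f: a_k = 4, 4, 2, 2/3, 1/6, 1/30, 1/180, 1/1260, 1/10080, 1/90720, …
Change of var in L_f (x↦r) gives L₀.
h=h₀': d/dx-closure on L₀ ⇒ L.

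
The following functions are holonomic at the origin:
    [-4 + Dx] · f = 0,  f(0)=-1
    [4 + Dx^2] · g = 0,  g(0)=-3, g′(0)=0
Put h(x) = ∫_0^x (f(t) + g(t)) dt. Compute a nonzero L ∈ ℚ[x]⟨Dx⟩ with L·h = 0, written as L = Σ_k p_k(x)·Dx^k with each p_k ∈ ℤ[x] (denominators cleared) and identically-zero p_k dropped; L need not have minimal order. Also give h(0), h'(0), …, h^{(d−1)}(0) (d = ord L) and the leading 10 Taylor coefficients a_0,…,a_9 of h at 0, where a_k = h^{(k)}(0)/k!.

L = -16·Dx + 4·Dx^2 - 4·Dx^3 + Dx^4  (order 4).
h: a_k = 0, -4, -2, -2/3, -8/3, -38/15, -64/45, -244/315, -128/315, -74/405, …
ICs: h(0) = 0, h′(0) = -4, h′′(0) = -4, h′′′(0) = -4.

f: a_k = -1, -4, -8, -32/3, -32/3, -128/15, -256/45, -1024/315, -512/315, -2048/2835, …
g: a_k = -3, 0, 6, 0, -2, 0, 4/15, 0, -2/105, 0, …
f+g: L₀ = lclm(L_f,L_g), ord ≤ 1+2.
h=∫h₀ ⇒ L = L₀·Dx.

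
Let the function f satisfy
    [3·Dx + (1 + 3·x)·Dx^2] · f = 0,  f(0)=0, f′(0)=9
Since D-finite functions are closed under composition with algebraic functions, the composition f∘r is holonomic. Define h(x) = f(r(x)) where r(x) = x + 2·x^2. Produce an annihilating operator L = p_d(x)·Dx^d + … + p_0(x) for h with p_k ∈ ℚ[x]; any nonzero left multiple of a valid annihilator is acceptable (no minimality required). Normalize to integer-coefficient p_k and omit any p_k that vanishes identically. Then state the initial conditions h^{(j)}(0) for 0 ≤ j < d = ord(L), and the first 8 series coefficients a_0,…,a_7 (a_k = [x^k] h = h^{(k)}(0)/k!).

L = (-1 + 12·x + 24·x^2)·Dx + (1 + 7·x + 18·x^2 + 24·x^3)·Dx^2  (order 2).
h: a_k = 0, 9, 9/2, -27, 189/4, -81/5, -297/2, 3159/7, …
ICs: h(0) = 0, h′(0) = 9.

f: a_k = 0, 9, -27/2, 27, -243/4, 729/5, -729/2, 6561/7, …
h₀=f(r): pull back L_f along r ⇒ L₀.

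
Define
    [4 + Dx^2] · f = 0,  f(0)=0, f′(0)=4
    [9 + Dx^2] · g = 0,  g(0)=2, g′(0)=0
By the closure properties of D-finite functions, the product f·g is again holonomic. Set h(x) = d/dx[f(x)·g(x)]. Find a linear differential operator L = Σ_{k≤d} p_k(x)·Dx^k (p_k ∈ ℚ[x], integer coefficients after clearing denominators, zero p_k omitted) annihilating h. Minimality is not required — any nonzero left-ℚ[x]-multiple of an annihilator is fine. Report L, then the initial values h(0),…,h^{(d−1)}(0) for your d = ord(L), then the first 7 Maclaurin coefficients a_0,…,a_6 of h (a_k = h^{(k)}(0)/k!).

f: a_k = 0, 4, 0, -8/3, 0, 8/15, 0, …
g: a_k = 2, 0, -9, 0, 27/4, 0, -81/40, …
Sym-product of L_f,L_g gives L₀ (≤ ord 4).
h₀' ⇒ L via d/dx closure of L₀.
L = 25 + 26·Dx^2 + Dx^4  (order 4).
h: a_k = 8, 0, -124, 0, 781/3, 0, -19531/90, …
ICs: h(0) = 8, h′(0) = 0, h′′(0) = -248, h′′′(0) = 0.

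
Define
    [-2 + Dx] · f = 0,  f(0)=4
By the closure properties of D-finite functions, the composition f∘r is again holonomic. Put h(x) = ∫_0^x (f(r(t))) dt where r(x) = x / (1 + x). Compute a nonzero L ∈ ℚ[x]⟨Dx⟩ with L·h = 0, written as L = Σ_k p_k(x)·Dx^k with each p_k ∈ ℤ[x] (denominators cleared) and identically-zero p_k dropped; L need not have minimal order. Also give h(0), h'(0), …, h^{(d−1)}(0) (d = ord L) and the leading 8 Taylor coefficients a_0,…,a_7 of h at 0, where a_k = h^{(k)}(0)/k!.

L = -2·Dx + (1 + 2·x + x^2)·Dx^2  (order 2).
h: a_k = 0, 4, 4, 0, -2/3, 8/15, -4/15, 16/315, …
ICs: h(0) = 0, h′(0) = 4.

f: a_k = 4, 8, 8, 16/3, 8/3, 16/15, 16/45, 32/315, …
L₀ from L_f via x↦r, Dx↦r'^{-1}Dx.
h=∫₀ˣh₀: take L = L₀·Dx.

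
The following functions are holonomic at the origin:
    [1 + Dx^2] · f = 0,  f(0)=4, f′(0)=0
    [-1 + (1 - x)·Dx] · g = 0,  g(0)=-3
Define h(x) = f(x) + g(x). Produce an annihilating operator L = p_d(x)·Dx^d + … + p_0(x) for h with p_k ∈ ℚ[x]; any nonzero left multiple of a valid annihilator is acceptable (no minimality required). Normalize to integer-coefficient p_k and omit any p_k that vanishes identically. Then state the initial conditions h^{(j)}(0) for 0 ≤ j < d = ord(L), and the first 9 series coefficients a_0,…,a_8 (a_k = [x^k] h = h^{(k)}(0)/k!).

f: a_k = 4, 0, -2, 0, 1/6, 0, -1/180, 0, 1/10080, …
g: a_k = -3, -3, -3, -3, -3, -3, -3, -3, -3, …
L₀ := lclm(L_f,L_g); ord L₀ ≤ 2+1.
L = (-7 + 2·x - x^2) + (3 - 5·x + 3·x^2 - x^3)·Dx + (-7 + 2·x - x^2)·Dx^2 + (3 - 5·x + 3·x^2 - x^3)·Dx^3  (order 3).
h: a_k = 1, -3, -5, -3, -17/6, -3, -541/180, -3, -30239/10080, …
ICs: h(0) = 1, h′(0) = -3, h′′(0) = -10.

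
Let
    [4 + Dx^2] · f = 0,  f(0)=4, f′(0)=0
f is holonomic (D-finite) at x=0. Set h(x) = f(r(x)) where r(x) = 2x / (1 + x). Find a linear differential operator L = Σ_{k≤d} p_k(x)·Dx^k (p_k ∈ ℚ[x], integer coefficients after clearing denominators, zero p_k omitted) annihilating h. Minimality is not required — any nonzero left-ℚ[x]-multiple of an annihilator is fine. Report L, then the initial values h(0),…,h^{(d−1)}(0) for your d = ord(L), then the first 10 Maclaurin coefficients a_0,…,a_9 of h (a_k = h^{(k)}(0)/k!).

L = 16 + (2 + 6·x + 6·x^2 + 2·x^3)·Dx + (1 + 4·x + 6·x^2 + 4·x^3 + x^4)·Dx^2  (order 2).
h: a_k = 4, 0, -32, 64, -160/3, -128/3, 10976/45, -2624/5, 50272/63, -286976/315, …
ICs: h(0) = 4, h′(0) = 0.

f: a_k = 4, 0, -8, 0, 8/3, 0, -16/45, 0, 8/315, 0, …
Change of var in L_f (x↦r) gives L₀.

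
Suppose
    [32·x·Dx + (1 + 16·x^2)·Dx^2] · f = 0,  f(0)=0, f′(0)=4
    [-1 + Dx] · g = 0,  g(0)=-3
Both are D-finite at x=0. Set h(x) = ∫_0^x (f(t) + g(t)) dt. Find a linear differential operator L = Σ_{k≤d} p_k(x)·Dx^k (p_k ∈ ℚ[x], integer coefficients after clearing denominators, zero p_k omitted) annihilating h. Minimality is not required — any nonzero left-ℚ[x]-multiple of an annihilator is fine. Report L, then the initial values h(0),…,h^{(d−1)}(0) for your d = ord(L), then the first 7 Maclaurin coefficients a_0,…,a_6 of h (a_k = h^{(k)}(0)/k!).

L = (32 - 32·x - 1536·x^2 - 512·x^3)·Dx^2 + (-33 + 1504·x^2 - 256·x^4)·Dx^3 + (1 + 32·x + 32·x^2 + 512·x^3 + 256·x^4)·Dx^4  (order 4).
h: a_k = 0, -3, 1/2, -1/2, -131/24, -1/40, 8191/240, …
ICs: h(0) = 0, h′(0) = -3, h′′(0) = 1, h′′′(0) = -3.

f: a_k = 0, 4, 0, -64/3, 0, 1024/5, 0, …
g: a_k = -3, -3, -3/2, -1/2, -1/8, -1/40, -1/240, …
f+g: L₀ = lclm(L_f,L_g), ord ≤ 2+1.
h=∫h₀ ⇒ L = L₀·Dx.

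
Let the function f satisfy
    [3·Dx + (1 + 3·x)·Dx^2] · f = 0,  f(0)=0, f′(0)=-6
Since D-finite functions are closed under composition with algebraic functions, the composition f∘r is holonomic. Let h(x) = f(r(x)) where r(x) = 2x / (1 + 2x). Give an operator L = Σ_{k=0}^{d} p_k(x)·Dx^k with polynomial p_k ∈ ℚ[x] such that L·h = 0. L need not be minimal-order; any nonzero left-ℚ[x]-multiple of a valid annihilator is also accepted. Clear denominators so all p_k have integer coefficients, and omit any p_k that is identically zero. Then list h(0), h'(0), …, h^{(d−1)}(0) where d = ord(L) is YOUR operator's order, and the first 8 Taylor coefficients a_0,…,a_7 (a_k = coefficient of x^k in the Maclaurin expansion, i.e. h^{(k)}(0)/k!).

f: a_k = 0, -6, 9, -18, 81/2, -486/5, 243, -4374/7, …
Change of var in L_f (x↦r) gives L₀.
L = (10 + 32·x)·Dx + (1 + 10·x + 16·x^2)·Dx^2  (order 2).
h: a_k = 0, -12, 60, -336, 2040, -65472/5, 87360, -4194048/7, …
ICs: h(0) = 0, h′(0) = -12.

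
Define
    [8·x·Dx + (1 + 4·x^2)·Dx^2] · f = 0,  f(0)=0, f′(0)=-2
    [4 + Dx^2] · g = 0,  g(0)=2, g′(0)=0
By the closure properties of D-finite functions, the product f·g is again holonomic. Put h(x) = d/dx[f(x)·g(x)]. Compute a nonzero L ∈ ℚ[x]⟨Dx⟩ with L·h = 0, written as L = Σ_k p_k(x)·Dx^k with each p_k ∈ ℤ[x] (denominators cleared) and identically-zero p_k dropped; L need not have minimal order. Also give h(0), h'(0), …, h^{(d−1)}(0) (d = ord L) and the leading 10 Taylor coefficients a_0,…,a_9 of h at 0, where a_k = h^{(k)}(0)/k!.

f: a_k = 0, -2, 0, 8/3, 0, -32/5, 0, 128/7, 0, -512/9, …
g: a_k = 2, 0, -4, 0, 4/3, 0, -8/45, 0, 4/315, 0, …
h₀=f·g: eliminate ⇒ L₀, order ≤ 2·2.
h=h₀': d/dx-closure on L₀ ⇒ L.
L = (880 + 9408·x^2 + 59008·x^4 + 49152·x^6 + 24576·x^8 + 16384·x^10 + 32768·x^12) + (544·x + 9088·x^3 + 35840·x^5 + 40960·x^7 + 40960·x^9 + 32768·x^11)·Dx + (240 + 2720·x^2 + 17088·x^4 + 18944·x^6 + 16384·x^8 + 16384·x^10 + 16384·x^12)·Dx^2 + (136·x + 2272·x^3 + 8960·x^5 + 10240·x^7 + 10240·x^9 + 8192·x^11)·Dx^3 + (5 + 92·x^2 + 584·x^4 + 1664·x^6 + 2560·x^8 + 3072·x^10 + 2048·x^12)·Dx^4  (order 4).
h: a_k = -4, 0, 40, 0, -392/3, 0, 20816/45, 0, -185176/105, 0, …
ICs: h(0) = -4, h′(0) = 0, h′′(0) = 80, h′′′(0) = 0.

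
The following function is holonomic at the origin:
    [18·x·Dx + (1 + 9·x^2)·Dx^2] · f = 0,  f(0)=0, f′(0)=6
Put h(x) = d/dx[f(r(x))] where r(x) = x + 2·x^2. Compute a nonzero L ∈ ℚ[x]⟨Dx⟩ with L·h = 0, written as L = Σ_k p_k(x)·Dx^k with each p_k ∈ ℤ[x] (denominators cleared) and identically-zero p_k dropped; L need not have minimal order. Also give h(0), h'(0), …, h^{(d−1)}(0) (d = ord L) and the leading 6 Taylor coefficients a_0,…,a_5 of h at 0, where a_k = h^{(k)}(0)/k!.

L = (-4 + 18·x + 144·x^2 + 432·x^3 + 432·x^4) + (1 + 4·x + 9·x^2 + 72·x^3 + 180·x^4 + 144·x^5)·Dx  (order 1).
h: a_k = 6, 24, -54, -432, -594, 4968, …
ICs: h(0) = 6.

f: a_k = 0, 6, 0, -18, 0, 486/5, …
Substitute x→r, Dx→(1/r')Dx; clear ⇒ L₀.
Differentiate: ansatz ord ≤ ord L₀ ⇒ L.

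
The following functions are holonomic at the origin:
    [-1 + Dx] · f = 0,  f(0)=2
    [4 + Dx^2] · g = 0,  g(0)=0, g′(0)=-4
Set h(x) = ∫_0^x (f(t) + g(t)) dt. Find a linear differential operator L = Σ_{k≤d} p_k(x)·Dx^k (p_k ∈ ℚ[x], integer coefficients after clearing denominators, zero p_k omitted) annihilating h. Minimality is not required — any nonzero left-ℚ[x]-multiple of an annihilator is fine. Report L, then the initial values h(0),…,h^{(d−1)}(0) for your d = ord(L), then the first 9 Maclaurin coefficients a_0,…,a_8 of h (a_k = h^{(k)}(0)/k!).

L = -4·Dx + 4·Dx^2 - Dx^3 + Dx^4  (order 4).
h: a_k = 0, 2, -1, 1/3, 3/4, 1/60, -31/360, 1/2520, 43/6720, …
ICs: h(0) = 0, h′(0) = 2, h′′(0) = -2, h′′′(0) = 2.

f: a_k = 2, 2, 1, 1/3, 1/12, 1/60, 1/360, 1/2520, 1/20160, …
g: a_k = 0, -4, 0, 8/3, 0, -8/15, 0, 16/315, 0, …
h₀=f+g: left-lcm gives L₀, ord ≤ 3.
Integrate: L := L₀·Dx.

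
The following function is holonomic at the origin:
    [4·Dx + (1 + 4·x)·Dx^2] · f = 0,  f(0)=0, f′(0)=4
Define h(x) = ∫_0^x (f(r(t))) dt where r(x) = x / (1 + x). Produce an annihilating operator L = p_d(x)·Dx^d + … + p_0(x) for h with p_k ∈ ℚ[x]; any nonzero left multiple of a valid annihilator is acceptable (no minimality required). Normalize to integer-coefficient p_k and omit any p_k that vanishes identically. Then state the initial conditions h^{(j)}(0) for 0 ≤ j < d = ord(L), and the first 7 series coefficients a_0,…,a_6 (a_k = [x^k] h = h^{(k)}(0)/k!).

L = (6 + 10·x)·Dx^2 + (1 + 6·x + 5·x^2)·Dx^3  (order 3).
h: a_k = 0, 0, 2, -4, 31/3, -156/5, 1562/15, …
ICs: h(0) = 0, h′(0) = 0, h′′(0) = 4.

f: a_k = 0, 4, -8, 64/3, -64, 1024/5, -2048/3, …
h₀=f(r): pull back L_f along r ⇒ L₀.
h=∫₀ˣh₀: take L = L₀·Dx.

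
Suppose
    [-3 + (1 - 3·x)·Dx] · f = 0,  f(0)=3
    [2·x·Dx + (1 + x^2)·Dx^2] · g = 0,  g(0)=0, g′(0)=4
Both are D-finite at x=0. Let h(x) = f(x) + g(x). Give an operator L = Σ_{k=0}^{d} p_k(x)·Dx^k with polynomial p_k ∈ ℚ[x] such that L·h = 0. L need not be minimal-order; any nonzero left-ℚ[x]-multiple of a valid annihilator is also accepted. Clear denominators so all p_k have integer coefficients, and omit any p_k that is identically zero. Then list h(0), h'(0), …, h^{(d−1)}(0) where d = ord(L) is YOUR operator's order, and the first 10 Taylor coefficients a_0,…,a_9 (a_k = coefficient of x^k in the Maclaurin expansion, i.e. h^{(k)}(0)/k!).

f: a_k = 3, 9, 27, 81, 243, 729, 2187, 6561, 19683, 59049, …
g: a_k = 0, 4, 0, -4/3, 0, 4/5, 0, -4/7, 0, 4/9, …
h₀=f+g: left-lcm gives L₀, ord ≤ 3.
L = (-6 + 72·x + 18·x^2)·Dx + (28 - 6·x + 60·x^2 + 18·x^3)·Dx^2 + (-3 + 8·x + 8·x^3 + 3·x^4)·Dx^3  (order 3).
h: a_k = 3, 13, 27, 239/3, 243, 3649/5, 2187, 45923/7, 19683, 531445/9, …
ICs: h(0) = 3, h′(0) = 13, h′′(0) = 54.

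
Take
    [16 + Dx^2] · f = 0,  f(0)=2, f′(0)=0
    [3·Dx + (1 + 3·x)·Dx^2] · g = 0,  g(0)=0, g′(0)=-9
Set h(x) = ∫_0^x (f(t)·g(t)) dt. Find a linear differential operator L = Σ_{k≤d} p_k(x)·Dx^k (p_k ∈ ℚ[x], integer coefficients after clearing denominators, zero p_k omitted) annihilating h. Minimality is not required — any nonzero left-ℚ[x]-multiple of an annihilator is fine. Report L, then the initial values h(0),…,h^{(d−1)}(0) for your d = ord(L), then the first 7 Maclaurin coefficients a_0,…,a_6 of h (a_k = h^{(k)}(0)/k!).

L = (2272 + 127488·x + 781056·x^2 + 1769472·x^3 + 1327104·x^4)·Dx + (4416 + 50112·x + 165888·x^2 + 165888·x^3)·Dx^2 + (1022 + 19392·x + 102816·x^2 + 221184·x^3 + 165888·x^4)·Dx^3 + (276 + 3132·x + 10368·x^2 + 10368·x^3)·Dx^4 + (55 + 714·x + 3375·x^2 + 6912·x^3 + 5184·x^4)·Dx^5  (order 5).
h: a_k = 0, 0, -9, 9, 45/2, -189/10, -43/5, …
ICs: h(0) = 0, h′(0) = 0, h′′(0) = -18, h′′′(0) = 54, h′′′′(0) = 540.

f: a_k = 2, 0, -16, 0, 64/3, 0, -512/45, …
g: a_k = 0, -9, 27/2, -27, 243/4, -729/5, 729/2, …
L₀ := L_f ⊗_s L_g (sym. prod.), ord ≤ 4.
∫: right-multiply L₀ by Dx.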